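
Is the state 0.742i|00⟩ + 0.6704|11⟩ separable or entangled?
Entangled

Writing the state as a|00⟩ + b|01⟩ + c|10⟩ + d|11⟩, it is a product state iff ad − bc = 0.
Here (a, b, c, d) = (0.742i, 0, 0, 0.6704): ad − bc = (0.742i)(0.6704) − (0)(0) = 0.4974i ≠ 0, so the state is entangled.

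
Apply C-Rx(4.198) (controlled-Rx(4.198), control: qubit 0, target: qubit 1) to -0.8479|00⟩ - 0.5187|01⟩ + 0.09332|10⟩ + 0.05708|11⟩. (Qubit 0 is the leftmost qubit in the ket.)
-0.8479|00⟩ - 0.5187|01⟩ + (-0.04703 - 0.0493i)|10⟩ + (-0.02877 - 0.0806i)|11⟩

C-Rx(4.198) leaves the control-|0⟩ kets |00⟩, |01⟩ unchanged and applies Rx(4.198) to qubit 1 on the control-|1⟩ pair (|10⟩, |11⟩).
Rx(4.198) = [[cos(θ/2), −i·sin(θ/2)], [−i·sin(θ/2), cos(θ/2)]]; θ = 4.198, cos(θ/2) ≈ -0.503983, sin(θ/2) ≈ 0.863714.
With a = amp(|10⟩) = 0.09332 and b = amp(|11⟩) = 0.05708:
new amp(|10⟩) = (-0.503983)·a + (-0.863714i)·b = (-0.04703 - 0.0493i)
new amp(|11⟩) = (-0.863714i)·a + (-0.503983)·b = (-0.02877 - 0.0806i)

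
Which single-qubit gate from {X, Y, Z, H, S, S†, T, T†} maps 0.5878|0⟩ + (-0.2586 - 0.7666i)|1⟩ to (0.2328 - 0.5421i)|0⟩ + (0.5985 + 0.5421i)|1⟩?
H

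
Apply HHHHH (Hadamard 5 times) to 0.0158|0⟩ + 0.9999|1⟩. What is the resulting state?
0.7182|0⟩ - 0.6959|1⟩

H² = I, so H^5 = H: a single Hadamard. With (a, b) = (0.0158, 0.9999), H gives ((a + b)/√2, (a − b)/√2) = (0.7182, -0.6959).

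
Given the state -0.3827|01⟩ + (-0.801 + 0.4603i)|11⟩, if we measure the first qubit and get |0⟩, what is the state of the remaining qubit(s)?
-|1⟩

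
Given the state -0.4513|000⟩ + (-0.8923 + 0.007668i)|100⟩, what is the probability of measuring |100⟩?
0.7963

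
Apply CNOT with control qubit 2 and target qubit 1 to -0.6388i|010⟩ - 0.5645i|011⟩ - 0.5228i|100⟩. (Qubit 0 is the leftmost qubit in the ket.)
-0.5645i|001⟩ - 0.6388i|010⟩ - 0.5228i|100⟩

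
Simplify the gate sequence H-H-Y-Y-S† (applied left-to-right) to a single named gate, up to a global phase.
S†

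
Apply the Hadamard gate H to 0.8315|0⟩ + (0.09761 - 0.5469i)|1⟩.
(0.657 - 0.3867i)|0⟩ + (0.5189 + 0.3867i)|1⟩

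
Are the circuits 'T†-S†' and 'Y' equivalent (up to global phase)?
No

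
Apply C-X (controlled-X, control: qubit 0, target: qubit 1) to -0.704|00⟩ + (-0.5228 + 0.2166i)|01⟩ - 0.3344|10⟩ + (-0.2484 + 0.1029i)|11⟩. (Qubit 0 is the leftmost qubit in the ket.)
-0.704|00⟩ + (-0.5228 + 0.2166i)|01⟩ + (-0.2484 + 0.1029i)|10⟩ - 0.3344|11⟩

C-X leaves the control-|0⟩ kets |00⟩, |01⟩ unchanged and applies X to qubit 1 on the control-|1⟩ pair (|10⟩, |11⟩).
X = [[0, 1], [1, 0]].
With a = amp(|10⟩) = -0.3344 and b = amp(|11⟩) = (-0.2484 + 0.1029i):
new amp(|10⟩) = (1)·b = (-0.2484 + 0.1029i)
new amp(|11⟩) = (1)·a = -0.3344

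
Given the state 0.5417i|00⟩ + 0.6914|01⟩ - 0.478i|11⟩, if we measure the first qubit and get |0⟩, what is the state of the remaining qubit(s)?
0.6167i|0⟩ + 0.7872|1⟩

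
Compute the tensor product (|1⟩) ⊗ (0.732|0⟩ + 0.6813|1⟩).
0.732|10⟩ + 0.6813|11⟩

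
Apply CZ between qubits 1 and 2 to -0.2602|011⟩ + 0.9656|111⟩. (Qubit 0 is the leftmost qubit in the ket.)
0.2602|011⟩ - 0.9656|111⟩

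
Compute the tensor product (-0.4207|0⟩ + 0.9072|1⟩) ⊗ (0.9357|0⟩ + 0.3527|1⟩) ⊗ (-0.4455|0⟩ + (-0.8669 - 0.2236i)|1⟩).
0.1754|000⟩ + (0.3413 + 0.08802i)|001⟩ + 0.0661|010⟩ + (0.1286 + 0.03318i)|011⟩ - 0.3782|100⟩ + (-0.7359 - 0.1898i)|101⟩ - 0.1425|110⟩ + (-0.2774 - 0.07155i)|111⟩

amp(|b₁b₂…⟩) = product of the factor amplitudes for bits b₁, b₂, …; only kets whose every factor amplitude is nonzero survive.
|000⟩: (-0.4207)(0.9357)(-0.4455) = 0.1754
|001⟩: (-0.4207)(0.9357)(-0.8669 - 0.2236i) = (0.3413 + 0.08802i)
|010⟩: (-0.4207)(0.3527)(-0.4455) = 0.0661
|011⟩: (-0.4207)(0.3527)(-0.8669 - 0.2236i) = (0.1286 + 0.03318i)
|100⟩: (0.9072)(0.9357)(-0.4455) = -0.3782
|101⟩: (0.9072)(0.9357)(-0.8669 - 0.2236i) = (-0.7359 - 0.1898i)
|110⟩: (0.9072)(0.3527)(-0.4455) = -0.1425
|111⟩: (0.9072)(0.3527)(-0.8669 - 0.2236i) = (-0.2774 - 0.07155i)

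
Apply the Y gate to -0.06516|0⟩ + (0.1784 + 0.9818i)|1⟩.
(0.9818 - 0.1784i)|0⟩ - 0.06516i|1⟩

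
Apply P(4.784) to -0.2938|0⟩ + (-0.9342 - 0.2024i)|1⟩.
-0.2938|0⟩ + (-0.2687 + 0.9173i)|1⟩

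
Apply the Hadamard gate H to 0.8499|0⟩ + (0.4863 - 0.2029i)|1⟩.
(0.9448 - 0.1435i)|0⟩ + (0.2571 + 0.1435i)|1⟩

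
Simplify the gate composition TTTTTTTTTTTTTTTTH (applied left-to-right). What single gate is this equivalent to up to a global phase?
H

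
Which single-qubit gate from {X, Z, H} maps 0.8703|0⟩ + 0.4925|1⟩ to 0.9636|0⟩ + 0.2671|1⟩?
H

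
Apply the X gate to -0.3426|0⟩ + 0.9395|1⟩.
0.9395|0⟩ - 0.3426|1⟩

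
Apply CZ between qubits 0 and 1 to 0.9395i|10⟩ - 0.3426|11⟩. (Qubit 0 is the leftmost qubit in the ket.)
0.9395i|10⟩ + 0.3426|11⟩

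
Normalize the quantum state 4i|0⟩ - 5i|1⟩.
0.6247i|0⟩ - 0.7809i|1⟩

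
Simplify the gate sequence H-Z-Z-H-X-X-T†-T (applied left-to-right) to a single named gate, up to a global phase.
I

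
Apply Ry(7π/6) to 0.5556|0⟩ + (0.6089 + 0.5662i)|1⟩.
(-0.732 - 0.5469i)|0⟩ + (0.3791 - 0.1465i)|1⟩

Ry(7π/6) = [[cos(θ/2), −sin(θ/2)], [sin(θ/2), cos(θ/2)]]; θ = 7π/6, cos(θ/2) ≈ -0.258819, sin(θ/2) ≈ 0.965926.
With a = amp(|0⟩) = 0.5556 and b = amp(|1⟩) = (0.6089 + 0.5662i):
new amp(|0⟩) = (-0.258819)·a + (-0.965926)·b = (-0.732 - 0.5469i)
new amp(|1⟩) = (0.965926)·a + (-0.258819)·b = (0.3791 - 0.1465i)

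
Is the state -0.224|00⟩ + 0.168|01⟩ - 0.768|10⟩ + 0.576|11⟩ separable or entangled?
Separable

Writing the state as a|00⟩ + b|01⟩ + c|10⟩ + d|11⟩, it is a product state iff ad − bc = 0.
Here (a, b, c, d) = (-0.224, 0.168, -0.768, 0.576): ad − bc = (-0.224)(0.576) − (0.168)(-0.768) = 0, so the state is separable.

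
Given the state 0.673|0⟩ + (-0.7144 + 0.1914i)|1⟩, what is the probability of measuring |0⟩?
0.4529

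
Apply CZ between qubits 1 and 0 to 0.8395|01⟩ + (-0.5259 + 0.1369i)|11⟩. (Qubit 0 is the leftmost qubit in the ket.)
0.8395|01⟩ + (0.5259 - 0.1369i)|11⟩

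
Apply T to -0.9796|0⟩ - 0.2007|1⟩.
-0.9796|0⟩ + (-0.1419 - 0.1419i)|1⟩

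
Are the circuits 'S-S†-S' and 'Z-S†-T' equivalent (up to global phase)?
No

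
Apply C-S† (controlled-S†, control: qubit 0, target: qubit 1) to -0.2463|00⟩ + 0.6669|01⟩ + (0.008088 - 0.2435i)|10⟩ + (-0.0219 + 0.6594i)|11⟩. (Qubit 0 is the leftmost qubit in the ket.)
-0.2463|00⟩ + 0.6669|01⟩ + (0.008088 - 0.2435i)|10⟩ + (0.6594 + 0.0219i)|11⟩

C-S† leaves the control-|0⟩ kets |00⟩, |01⟩ unchanged and applies S† to qubit 1 on the control-|1⟩ pair (|10⟩, |11⟩).
S† = [[1, 0], [0, -i]].
With a = amp(|10⟩) = (0.008088 - 0.2435i) and b = amp(|11⟩) = (-0.0219 + 0.6594i):
new amp(|10⟩) = (1)·a = (0.008088 - 0.2435i)
new amp(|11⟩) = (-i)·b = (0.6594 + 0.0219i)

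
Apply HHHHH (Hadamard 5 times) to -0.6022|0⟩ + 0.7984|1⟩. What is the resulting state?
0.1387|0⟩ - 0.9904|1⟩

H² = I, so H^5 = H: a single Hadamard. With (a, b) = (-0.6022, 0.7984), H gives ((a + b)/√2, (a − b)/√2) = (0.1387, -0.9904).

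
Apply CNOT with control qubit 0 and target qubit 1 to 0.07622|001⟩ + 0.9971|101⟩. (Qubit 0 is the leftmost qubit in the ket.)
0.07622|001⟩ + 0.9971|111⟩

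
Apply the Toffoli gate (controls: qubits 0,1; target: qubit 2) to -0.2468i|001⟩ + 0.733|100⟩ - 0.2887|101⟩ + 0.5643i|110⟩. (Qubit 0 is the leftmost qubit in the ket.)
-0.2468i|001⟩ + 0.733|100⟩ - 0.2887|101⟩ + 0.5643i|111⟩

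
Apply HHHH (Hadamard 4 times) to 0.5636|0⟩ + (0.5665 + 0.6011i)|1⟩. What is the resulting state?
0.5636|0⟩ + (0.5665 + 0.6011i)|1⟩

H² = I, so an even number of Hadamards cancels: H^4 = I and the state is unchanged.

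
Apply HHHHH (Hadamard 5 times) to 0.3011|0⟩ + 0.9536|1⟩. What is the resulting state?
0.8872|0⟩ - 0.4614|1⟩

H² = I, so H^5 = H: a single Hadamard. With (a, b) = (0.3011, 0.9536), H gives ((a + b)/√2, (a − b)/√2) = (0.8872, -0.4614).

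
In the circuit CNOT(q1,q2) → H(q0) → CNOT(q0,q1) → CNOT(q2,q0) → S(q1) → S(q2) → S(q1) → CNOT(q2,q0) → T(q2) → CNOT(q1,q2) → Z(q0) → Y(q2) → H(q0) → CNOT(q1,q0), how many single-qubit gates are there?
8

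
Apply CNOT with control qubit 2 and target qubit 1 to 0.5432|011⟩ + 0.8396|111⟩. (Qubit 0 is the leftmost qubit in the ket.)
0.5432|001⟩ + 0.8396|101⟩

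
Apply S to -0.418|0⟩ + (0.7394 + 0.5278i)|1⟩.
-0.418|0⟩ + (-0.5278 + 0.7394i)|1⟩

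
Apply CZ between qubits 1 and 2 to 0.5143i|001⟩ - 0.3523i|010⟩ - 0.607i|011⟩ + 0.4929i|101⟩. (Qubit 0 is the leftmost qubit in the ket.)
0.5143i|001⟩ - 0.3523i|010⟩ + 0.607i|011⟩ + 0.4929i|101⟩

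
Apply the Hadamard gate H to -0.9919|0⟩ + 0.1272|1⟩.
-0.6114|0⟩ - 0.7913|1⟩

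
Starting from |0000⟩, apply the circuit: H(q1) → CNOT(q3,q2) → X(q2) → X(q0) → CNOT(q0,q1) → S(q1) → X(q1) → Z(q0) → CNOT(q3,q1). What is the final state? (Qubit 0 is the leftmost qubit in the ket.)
-(1/√2)i|1010⟩ - 1/√2|1110⟩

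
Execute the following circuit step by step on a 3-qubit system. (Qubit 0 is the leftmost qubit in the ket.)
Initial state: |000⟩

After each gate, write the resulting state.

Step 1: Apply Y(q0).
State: i|100⟩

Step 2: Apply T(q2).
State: i|100⟩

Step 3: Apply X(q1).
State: i|110⟩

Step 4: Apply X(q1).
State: i|100⟩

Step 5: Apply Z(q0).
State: -i|100⟩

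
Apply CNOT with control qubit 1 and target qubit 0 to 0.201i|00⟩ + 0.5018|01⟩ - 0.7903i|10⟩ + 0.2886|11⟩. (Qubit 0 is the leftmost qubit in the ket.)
0.201i|00⟩ + 0.2886|01⟩ - 0.7903i|10⟩ + 0.5018|11⟩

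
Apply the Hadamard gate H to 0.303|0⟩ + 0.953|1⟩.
0.8881|0⟩ - 0.4596|1⟩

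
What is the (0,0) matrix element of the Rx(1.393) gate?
0.7671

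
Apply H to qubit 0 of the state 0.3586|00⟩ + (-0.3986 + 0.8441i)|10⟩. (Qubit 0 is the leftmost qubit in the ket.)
(-0.02828 + 0.5969i)|00⟩ + (0.5354 - 0.5969i)|10⟩

H on qubit 0 mixes each pair of kets that differ only in qubit 0: amplitudes (a, b) of (|…0…⟩, |…1…⟩) become ((a + b)/√2, (a − b)/√2). Kets absent from the input have amplitude 0.
(|00⟩, |10⟩): (a, b) = (0.3586, (-0.3986 + 0.8441i)) → ((-0.02828 + 0.5969i), (0.5354 - 0.5969i))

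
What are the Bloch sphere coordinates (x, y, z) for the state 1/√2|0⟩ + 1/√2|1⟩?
(1, 0, 0)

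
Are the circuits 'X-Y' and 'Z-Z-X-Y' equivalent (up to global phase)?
Yes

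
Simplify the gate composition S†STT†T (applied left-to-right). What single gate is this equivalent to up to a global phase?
T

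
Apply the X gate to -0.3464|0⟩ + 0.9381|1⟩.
0.9381|0⟩ - 0.3464|1⟩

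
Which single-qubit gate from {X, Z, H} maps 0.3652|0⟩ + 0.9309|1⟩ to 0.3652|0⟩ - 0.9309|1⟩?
Z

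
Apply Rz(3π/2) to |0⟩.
(-1/√2 - (1/√2)i)|0⟩

Rz(3π/2) = [[e^(−iθ/2), 0], [0, e^(iθ/2)]] with e^(±iθ/2) = cos(θ/2) ± i·sin(θ/2); θ = 3π/2, cos(θ/2) ≈ -0.707107, sin(θ/2) ≈ 0.707107.
With a = amp(|0⟩) = 1 and b = amp(|1⟩) = 0:
new amp(|0⟩) = (-0.707107 - 0.707107i)·a = (-1/√2 - (1/√2)i)
new amp(|1⟩) = (-0.707107 + 0.707107i)·b = 0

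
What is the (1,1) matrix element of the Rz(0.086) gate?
(0.9991 + 0.04299i)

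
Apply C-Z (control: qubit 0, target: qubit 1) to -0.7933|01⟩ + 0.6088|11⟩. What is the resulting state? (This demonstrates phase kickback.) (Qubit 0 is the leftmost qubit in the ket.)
-0.7933|01⟩ - 0.6088|11⟩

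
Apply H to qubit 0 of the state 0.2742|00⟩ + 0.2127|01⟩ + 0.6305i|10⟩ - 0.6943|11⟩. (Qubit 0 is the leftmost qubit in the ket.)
(0.1939 + 0.4458i)|00⟩ - 0.3405|01⟩ + (0.1939 - 0.4458i)|10⟩ + 0.6413|11⟩

H on qubit 0 mixes each pair of kets that differ only in qubit 0: amplitudes (a, b) of (|…0…⟩, |…1…⟩) become ((a + b)/√2, (a − b)/√2). Kets absent from the input have amplitude 0.
(|00⟩, |10⟩): (a, b) = (0.2742, 0.6305i) → ((0.1939 + 0.4458i), (0.1939 - 0.4458i))
(|01⟩, |11⟩): (a, b) = (0.2127, -0.6943) → (-0.3405, 0.6413)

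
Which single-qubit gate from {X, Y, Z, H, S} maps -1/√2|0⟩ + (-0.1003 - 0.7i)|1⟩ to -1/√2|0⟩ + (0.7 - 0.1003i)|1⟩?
S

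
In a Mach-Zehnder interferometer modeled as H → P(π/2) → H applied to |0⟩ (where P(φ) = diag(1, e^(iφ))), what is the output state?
(1/2 + (1/2)i)|0⟩ + (1/2 - (1/2)i)|1⟩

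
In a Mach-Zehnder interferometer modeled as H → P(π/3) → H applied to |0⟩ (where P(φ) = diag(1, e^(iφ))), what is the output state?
(0.75 + 0.433i)|0⟩ + (0.25 - 0.433i)|1⟩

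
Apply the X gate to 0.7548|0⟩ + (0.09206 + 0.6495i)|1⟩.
(0.09206 + 0.6495i)|0⟩ + 0.7548|1⟩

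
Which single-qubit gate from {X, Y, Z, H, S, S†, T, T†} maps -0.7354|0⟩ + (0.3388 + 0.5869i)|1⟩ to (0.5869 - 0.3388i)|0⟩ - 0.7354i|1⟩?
Y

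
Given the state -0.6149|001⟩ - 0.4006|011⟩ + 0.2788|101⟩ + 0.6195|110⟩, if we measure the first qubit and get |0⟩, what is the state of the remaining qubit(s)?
-0.8379|01⟩ - 0.5459|11⟩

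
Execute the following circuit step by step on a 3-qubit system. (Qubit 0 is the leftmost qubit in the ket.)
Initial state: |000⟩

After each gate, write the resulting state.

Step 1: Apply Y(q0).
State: i|100⟩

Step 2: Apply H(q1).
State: (1/√2)i|100⟩ + (1/√2)i|110⟩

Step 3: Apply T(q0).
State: (-1/2 + (1/2)i)|100⟩ + (-1/2 + (1/2)i)|110⟩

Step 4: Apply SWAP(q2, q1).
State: (-1/2 + (1/2)i)|100⟩ + (-1/2 + (1/2)i)|101⟩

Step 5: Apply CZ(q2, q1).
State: (-1/2 + (1/2)i)|100⟩ + (-1/2 + (1/2)i)|101⟩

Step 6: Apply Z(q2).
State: (-1/2 + (1/2)i)|100⟩ + (1/2 - (1/2)i)|101⟩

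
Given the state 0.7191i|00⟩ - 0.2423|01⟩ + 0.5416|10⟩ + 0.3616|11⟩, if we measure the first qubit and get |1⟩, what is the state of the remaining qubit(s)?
0.8317|0⟩ + 0.5553|1⟩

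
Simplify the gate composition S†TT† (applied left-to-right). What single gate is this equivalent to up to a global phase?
S†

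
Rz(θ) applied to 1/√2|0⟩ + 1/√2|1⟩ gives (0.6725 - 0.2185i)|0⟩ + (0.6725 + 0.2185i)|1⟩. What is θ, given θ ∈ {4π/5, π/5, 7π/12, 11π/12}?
π/5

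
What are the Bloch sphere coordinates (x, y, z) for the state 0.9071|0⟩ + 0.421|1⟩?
(0.7638, 0, 0.6456)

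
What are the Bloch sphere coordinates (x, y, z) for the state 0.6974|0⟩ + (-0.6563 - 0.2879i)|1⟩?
(-0.9154, -0.4016, -0.02725)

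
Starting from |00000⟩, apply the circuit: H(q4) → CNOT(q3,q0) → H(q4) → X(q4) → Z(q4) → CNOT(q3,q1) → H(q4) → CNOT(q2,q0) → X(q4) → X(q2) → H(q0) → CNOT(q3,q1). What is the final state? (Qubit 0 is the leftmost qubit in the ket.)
1/2|00100⟩ - 1/2|00101⟩ + 1/2|10100⟩ - 1/2|10101⟩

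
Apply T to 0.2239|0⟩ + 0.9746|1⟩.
0.2239|0⟩ + (0.6891 + 0.6891i)|1⟩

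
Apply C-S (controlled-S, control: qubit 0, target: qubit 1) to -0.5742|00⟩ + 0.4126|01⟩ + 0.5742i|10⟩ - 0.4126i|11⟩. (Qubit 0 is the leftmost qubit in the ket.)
-0.5742|00⟩ + 0.4126|01⟩ + 0.5742i|10⟩ + 0.4126|11⟩

C-S leaves the control-|0⟩ kets |00⟩, |01⟩ unchanged and applies S to qubit 1 on the control-|1⟩ pair (|10⟩, |11⟩).
S = [[1, 0], [0, i]].
With a = amp(|10⟩) = 0.5742i and b = amp(|11⟩) = -0.4126i:
new amp(|10⟩) = (1)·a = 0.5742i
new amp(|11⟩) = (i)·b = 0.4126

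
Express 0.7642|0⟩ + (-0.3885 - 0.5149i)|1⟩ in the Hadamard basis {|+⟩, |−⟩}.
(0.2657 - 0.3641i)|+⟩ + (0.8151 + 0.3641i)|−⟩

With |ψ⟩ = α|0⟩ + β|1⟩, the Hadamard-basis coefficients are ⟨+|ψ⟩ = (α + β)/√2 and ⟨−|ψ⟩ = (α − β)/√2.
Here α = 0.7642, β = (-0.3885 - 0.5149i): (α + β)/√2 = (0.2657 - 0.3641i), (α − β)/√2 = (0.8151 + 0.3641i).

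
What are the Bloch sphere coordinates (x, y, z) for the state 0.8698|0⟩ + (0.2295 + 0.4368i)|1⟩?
(0.3992, 0.7599, 0.5131)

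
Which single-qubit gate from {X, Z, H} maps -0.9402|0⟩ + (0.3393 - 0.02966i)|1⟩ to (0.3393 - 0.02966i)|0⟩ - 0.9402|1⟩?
X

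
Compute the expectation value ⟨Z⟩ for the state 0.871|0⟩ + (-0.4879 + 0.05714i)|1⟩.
0.5173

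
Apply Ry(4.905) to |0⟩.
-0.7718|0⟩ + 0.6358|1⟩

Ry(4.905) = [[cos(θ/2), −sin(θ/2)], [sin(θ/2), cos(θ/2)]]; θ = 4.905, cos(θ/2) ≈ -0.771823, sin(θ/2) ≈ 0.635837.
With a = amp(|0⟩) = 1 and b = amp(|1⟩) = 0:
new amp(|0⟩) = (-0.771823)·a + (-0.635837)·b = -0.7718
new amp(|1⟩) = (0.635837)·a + (-0.771823)·b = 0.6358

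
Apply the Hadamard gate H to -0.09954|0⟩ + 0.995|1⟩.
0.6332|0⟩ - 0.774|1⟩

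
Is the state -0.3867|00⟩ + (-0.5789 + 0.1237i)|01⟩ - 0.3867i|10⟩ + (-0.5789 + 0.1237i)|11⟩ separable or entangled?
Entangled

Writing the state as a|00⟩ + b|01⟩ + c|10⟩ + d|11⟩, it is a product state iff ad − bc = 0.
Here (a, b, c, d) = (-0.3867, (-0.5789 + 0.1237i), -0.3867i, (-0.5789 + 0.1237i)): ad − bc = (-0.3867)(-0.5789 + 0.1237i) − (-0.5789 + 0.1237i)(-0.3867i) = (0.176 - 0.2717i) ≠ 0, so the state is entangled.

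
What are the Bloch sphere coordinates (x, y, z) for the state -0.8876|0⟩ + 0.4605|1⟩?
(-0.8175, 0, 0.5758)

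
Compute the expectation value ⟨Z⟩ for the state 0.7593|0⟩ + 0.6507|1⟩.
0.1531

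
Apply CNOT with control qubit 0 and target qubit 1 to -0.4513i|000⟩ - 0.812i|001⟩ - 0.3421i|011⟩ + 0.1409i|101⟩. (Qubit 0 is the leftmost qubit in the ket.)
-0.4513i|000⟩ - 0.812i|001⟩ - 0.3421i|011⟩ + 0.1409i|111⟩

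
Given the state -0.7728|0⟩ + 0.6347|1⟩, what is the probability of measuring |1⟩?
0.4028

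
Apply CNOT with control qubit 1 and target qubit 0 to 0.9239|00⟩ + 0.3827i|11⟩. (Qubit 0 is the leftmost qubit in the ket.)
0.9239|00⟩ + 0.3827i|01⟩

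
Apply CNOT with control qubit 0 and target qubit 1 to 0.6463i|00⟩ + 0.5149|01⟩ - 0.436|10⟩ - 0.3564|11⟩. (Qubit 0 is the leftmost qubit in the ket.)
0.6463i|00⟩ + 0.5149|01⟩ - 0.3564|10⟩ - 0.436|11⟩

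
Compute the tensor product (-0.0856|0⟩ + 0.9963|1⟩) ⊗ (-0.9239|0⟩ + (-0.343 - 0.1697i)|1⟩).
0.07909|00⟩ + (0.02936 + 0.01453i)|01⟩ - 0.9205|10⟩ + (-0.3417 - 0.1691i)|11⟩

amp(|b₁b₂…⟩) = product of the factor amplitudes for bits b₁, b₂, …; only kets whose every factor amplitude is nonzero survive.
|00⟩: (-0.0856)(-0.9239) = 0.07909
|01⟩: (-0.0856)(-0.343 - 0.1697i) = (0.02936 + 0.01453i)
|10⟩: (0.9963)(-0.9239) = -0.9205
|11⟩: (0.9963)(-0.343 - 0.1697i) = (-0.3417 - 0.1691i)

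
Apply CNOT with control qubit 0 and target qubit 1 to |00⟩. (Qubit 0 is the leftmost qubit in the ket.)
|00⟩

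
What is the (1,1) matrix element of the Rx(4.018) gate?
-0.4243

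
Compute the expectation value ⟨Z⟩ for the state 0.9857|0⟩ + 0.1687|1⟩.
0.9431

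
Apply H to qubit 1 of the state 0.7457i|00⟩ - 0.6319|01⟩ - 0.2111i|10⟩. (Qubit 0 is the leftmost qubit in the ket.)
(-0.4468 + 0.5273i)|00⟩ + (0.4468 + 0.5273i)|01⟩ - 0.1493i|10⟩ - 0.1493i|11⟩

H on qubit 1 mixes each pair of kets that differ only in qubit 1: amplitudes (a, b) of (|…0…⟩, |…1…⟩) become ((a + b)/√2, (a − b)/√2). Kets absent from the input have amplitude 0.
(|00⟩, |01⟩): (a, b) = (0.7457i, -0.6319) → ((-0.4468 + 0.5273i), (0.4468 + 0.5273i))
(|10⟩, |11⟩): (a, b) = (-0.2111i, 0) → (-0.1493i, -0.1493i)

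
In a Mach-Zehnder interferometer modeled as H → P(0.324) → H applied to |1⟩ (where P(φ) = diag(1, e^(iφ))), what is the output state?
(0.02602 - 0.1592i)|0⟩ + (0.974 + 0.1592i)|1⟩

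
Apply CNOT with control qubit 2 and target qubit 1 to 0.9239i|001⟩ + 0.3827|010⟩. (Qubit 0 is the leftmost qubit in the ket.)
0.3827|010⟩ + 0.9239i|011⟩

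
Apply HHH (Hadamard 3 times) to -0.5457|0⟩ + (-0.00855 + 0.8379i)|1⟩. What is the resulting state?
(-0.3919 + 0.5925i)|0⟩ + (-0.3798 - 0.5925i)|1⟩

H² = I, so H^3 = H: a single Hadamard. With (a, b) = (-0.5457, (-0.00855 + 0.8379i)), H gives ((a + b)/√2, (a − b)/√2) = ((-0.3919 + 0.5925i), (-0.3798 - 0.5925i)).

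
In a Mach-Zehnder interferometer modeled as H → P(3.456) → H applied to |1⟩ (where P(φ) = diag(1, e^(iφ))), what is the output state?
(0.9755 + 0.1546i)|0⟩ + (0.02451 - 0.1546i)|1⟩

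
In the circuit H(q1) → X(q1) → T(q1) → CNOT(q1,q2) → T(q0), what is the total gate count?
5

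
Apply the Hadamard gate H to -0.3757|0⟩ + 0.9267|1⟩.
0.3896|0⟩ - 0.9209|1⟩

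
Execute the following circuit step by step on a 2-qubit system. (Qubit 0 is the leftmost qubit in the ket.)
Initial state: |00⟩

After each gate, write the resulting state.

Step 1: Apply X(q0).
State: |10⟩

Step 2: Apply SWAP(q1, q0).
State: |01⟩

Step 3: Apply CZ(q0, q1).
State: |01⟩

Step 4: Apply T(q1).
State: (1/√2 + (1/√2)i)|01⟩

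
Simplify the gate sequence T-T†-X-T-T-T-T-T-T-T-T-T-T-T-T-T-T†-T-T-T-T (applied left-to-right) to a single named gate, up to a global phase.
X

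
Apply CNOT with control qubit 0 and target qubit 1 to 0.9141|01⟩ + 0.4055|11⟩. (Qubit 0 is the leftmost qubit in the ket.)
0.9141|01⟩ + 0.4055|10⟩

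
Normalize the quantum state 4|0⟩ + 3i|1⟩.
0.8|0⟩ + 0.6i|1⟩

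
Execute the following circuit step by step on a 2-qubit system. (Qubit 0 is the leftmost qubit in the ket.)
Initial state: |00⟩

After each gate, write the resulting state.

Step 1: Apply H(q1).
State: 1/√2|00⟩ + 1/√2|01⟩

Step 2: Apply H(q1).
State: |00⟩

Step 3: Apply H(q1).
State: 1/√2|00⟩ + 1/√2|01⟩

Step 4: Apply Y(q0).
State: (1/√2)i|10⟩ + (1/√2)i|11⟩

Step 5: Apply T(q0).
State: (-1/2 + (1/2)i)|10⟩ + (-1/2 + (1/2)i)|11⟩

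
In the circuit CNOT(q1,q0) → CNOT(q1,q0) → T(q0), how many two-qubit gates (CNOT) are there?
2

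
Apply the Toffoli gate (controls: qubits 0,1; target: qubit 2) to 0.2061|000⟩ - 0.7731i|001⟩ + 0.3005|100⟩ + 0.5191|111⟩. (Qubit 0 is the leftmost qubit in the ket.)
0.2061|000⟩ - 0.7731i|001⟩ + 0.3005|100⟩ + 0.5191|110⟩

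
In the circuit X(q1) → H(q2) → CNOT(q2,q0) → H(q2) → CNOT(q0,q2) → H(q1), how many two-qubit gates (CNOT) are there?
2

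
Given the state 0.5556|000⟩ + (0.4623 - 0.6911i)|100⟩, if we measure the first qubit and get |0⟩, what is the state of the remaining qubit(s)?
|00⟩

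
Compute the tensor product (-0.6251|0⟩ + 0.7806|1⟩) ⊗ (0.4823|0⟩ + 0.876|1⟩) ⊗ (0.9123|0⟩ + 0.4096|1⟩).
-0.275|000⟩ - 0.1235|001⟩ - 0.4996|010⟩ - 0.2243|011⟩ + 0.3435|100⟩ + 0.1542|101⟩ + 0.6238|110⟩ + 0.2801|111⟩

amp(|b₁b₂…⟩) = product of the factor amplitudes for bits b₁, b₂, …; only kets whose every factor amplitude is nonzero survive.
|000⟩: (-0.6251)(0.4823)(0.9123) = -0.275
|001⟩: (-0.6251)(0.4823)(0.4096) = -0.1235
|010⟩: (-0.6251)(0.876)(0.9123) = -0.4996
|011⟩: (-0.6251)(0.876)(0.4096) = -0.2243
|100⟩: (0.7806)(0.4823)(0.9123) = 0.3435
|101⟩: (0.7806)(0.4823)(0.4096) = 0.1542
|110⟩: (0.7806)(0.876)(0.9123) = 0.6238
|111⟩: (0.7806)(0.876)(0.4096) = 0.2801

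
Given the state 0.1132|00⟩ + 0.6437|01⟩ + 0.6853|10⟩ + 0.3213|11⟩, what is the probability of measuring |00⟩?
0.01281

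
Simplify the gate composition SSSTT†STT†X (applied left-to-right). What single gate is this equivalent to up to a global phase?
X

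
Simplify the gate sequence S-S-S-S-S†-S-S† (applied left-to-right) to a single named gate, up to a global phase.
S†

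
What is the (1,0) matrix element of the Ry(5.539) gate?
0.3636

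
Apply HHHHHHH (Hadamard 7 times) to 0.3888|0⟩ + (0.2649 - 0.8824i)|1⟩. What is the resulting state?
(0.4622 - 0.624i)|0⟩ + (0.08761 + 0.624i)|1⟩

H² = I, so H^7 = H: a single Hadamard. With (a, b) = (0.3888, (0.2649 - 0.8824i)), H gives ((a + b)/√2, (a − b)/√2) = ((0.4622 - 0.624i), (0.08761 + 0.624i)).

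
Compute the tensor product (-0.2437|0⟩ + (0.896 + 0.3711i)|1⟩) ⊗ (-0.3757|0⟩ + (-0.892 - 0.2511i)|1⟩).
0.09156|00⟩ + (0.2174 + 0.06119i)|01⟩ + (-0.3366 - 0.1394i)|10⟩ + (-0.706 - 0.556i)|11⟩

amp(|b₁b₂…⟩) = product of the factor amplitudes for bits b₁, b₂, …; only kets whose every factor amplitude is nonzero survive.
|00⟩: (-0.2437)(-0.3757) = 0.09156
|01⟩: (-0.2437)(-0.892 - 0.2511i) = (0.2174 + 0.06119i)
|10⟩: (0.896 + 0.3711i)(-0.3757) = (-0.3366 - 0.1394i)
|11⟩: (0.896 + 0.3711i)(-0.892 - 0.2511i) = (-0.706 - 0.556i)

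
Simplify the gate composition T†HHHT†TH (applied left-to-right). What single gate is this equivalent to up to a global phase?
T†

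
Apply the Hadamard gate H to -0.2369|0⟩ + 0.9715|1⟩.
0.5194|0⟩ - 0.8545|1⟩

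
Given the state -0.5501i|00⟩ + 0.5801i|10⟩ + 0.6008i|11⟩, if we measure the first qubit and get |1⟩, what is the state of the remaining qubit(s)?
0.6946i|0⟩ + 0.7194i|1⟩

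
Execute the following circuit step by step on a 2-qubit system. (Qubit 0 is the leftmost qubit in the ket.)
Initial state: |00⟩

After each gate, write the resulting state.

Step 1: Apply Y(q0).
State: i|10⟩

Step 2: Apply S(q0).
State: -|10⟩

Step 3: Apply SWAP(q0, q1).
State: -|01⟩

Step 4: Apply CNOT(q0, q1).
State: -|01⟩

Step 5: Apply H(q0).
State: -1/√2|01⟩ - 1/√2|11⟩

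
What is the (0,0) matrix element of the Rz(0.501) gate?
(0.9688 - 0.2479i)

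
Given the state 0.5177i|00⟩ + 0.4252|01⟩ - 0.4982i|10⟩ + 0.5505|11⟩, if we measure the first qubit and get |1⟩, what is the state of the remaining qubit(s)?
-0.671i|0⟩ + 0.7414|1⟩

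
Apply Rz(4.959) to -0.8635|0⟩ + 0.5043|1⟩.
(0.681 + 0.5309i)|0⟩ + (-0.3977 + 0.31i)|1⟩

Rz(4.959) = [[e^(−iθ/2), 0], [0, e^(iθ/2)]] with e^(±iθ/2) = cos(θ/2) ± i·sin(θ/2); θ = 4.959, cos(θ/2) ≈ -0.788707, sin(θ/2) ≈ 0.614769.
With a = amp(|0⟩) = -0.8635 and b = amp(|1⟩) = 0.5043:
new amp(|0⟩) = (-0.788707 - 0.614769i)·a = (0.681 + 0.5309i)
new amp(|1⟩) = (-0.788707 + 0.614769i)·b = (-0.3977 + 0.31i)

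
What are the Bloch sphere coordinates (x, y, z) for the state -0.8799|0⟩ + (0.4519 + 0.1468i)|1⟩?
(-0.7953, -0.2583, 0.5485)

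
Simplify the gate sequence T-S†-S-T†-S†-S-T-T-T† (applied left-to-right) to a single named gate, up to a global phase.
T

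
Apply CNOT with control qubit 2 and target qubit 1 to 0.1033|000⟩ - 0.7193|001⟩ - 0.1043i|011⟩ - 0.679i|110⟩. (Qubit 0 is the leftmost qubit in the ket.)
0.1033|000⟩ - 0.1043i|001⟩ - 0.7193|011⟩ - 0.679i|110⟩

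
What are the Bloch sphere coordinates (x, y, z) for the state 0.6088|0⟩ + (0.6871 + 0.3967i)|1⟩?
(0.8366, 0.483, -0.2588)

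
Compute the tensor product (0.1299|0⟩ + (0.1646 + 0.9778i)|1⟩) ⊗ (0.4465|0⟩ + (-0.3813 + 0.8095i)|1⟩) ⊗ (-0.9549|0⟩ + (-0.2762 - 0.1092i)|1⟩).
-0.05538|000⟩ + (-0.01602 - 0.006334i)|001⟩ + (0.0473 - 0.1004i)|010⟩ + (0.02516 - 0.02363i)|011⟩ + (-0.07018 - 0.4169i)|100⟩ + (0.02738 - 0.1286i)|101⟩ + (0.8158 + 0.2288i)|110⟩ + (0.2098 + 0.1595i)|111⟩

amp(|b₁b₂…⟩) = product of the factor amplitudes for bits b₁, b₂, …; only kets whose every factor amplitude is nonzero survive.
|000⟩: (0.1299)(0.4465)(-0.9549) = -0.05538
|001⟩: (0.1299)(0.4465)(-0.2762 - 0.1092i) = (-0.01602 - 0.006334i)
|010⟩: (0.1299)(-0.3813 + 0.8095i)(-0.9549) = (0.0473 - 0.1004i)
|011⟩: (0.1299)(-0.3813 + 0.8095i)(-0.2762 - 0.1092i) = (0.02516 - 0.02363i)
|100⟩: (0.1646 + 0.9778i)(0.4465)(-0.9549) = (-0.07018 - 0.4169i)
|101⟩: (0.1646 + 0.9778i)(0.4465)(-0.2762 - 0.1092i) = (0.02738 - 0.1286i)
|110⟩: (0.1646 + 0.9778i)(-0.3813 + 0.8095i)(-0.9549) = (0.8158 + 0.2288i)
|111⟩: (0.1646 + 0.9778i)(-0.3813 + 0.8095i)(-0.2762 - 0.1092i) = (0.2098 + 0.1595i)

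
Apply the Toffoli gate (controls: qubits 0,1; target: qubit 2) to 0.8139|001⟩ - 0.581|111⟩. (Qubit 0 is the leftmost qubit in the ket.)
0.8139|001⟩ - 0.581|110⟩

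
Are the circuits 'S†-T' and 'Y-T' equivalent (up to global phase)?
No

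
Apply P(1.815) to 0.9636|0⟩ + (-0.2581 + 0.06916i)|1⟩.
0.9636|0⟩ + (-0.004704 - 0.2672i)|1⟩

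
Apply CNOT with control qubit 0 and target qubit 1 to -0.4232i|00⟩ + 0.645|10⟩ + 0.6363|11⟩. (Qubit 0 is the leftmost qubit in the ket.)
-0.4232i|00⟩ + 0.6363|10⟩ + 0.645|11⟩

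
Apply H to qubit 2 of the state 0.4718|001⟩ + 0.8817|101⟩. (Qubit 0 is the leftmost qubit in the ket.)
0.3336|000⟩ - 0.3336|001⟩ + 0.6235|100⟩ - 0.6235|101⟩

H on qubit 2 mixes each pair of kets that differ only in qubit 2: amplitudes (a, b) of (|…0…⟩, |…1…⟩) become ((a + b)/√2, (a − b)/√2). Kets absent from the input have amplitude 0.
(|000⟩, |001⟩): (a, b) = (0, 0.4718) → (0.3336, -0.3336)
(|100⟩, |101⟩): (a, b) = (0, 0.8817) → (0.6235, -0.6235)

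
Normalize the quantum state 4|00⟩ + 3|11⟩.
0.8|00⟩ + 0.6|11⟩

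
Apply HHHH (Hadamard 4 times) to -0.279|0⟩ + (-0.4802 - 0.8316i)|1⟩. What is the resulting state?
-0.279|0⟩ + (-0.4802 - 0.8316i)|1⟩

H² = I, so an even number of Hadamards cancels: H^4 = I and the state is unchanged.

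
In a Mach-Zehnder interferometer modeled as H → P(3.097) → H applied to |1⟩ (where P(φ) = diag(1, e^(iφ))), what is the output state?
(0.9995 - 0.02229i)|0⟩ + (0.000497 + 0.02229i)|1⟩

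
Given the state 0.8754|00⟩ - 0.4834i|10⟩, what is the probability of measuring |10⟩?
0.2337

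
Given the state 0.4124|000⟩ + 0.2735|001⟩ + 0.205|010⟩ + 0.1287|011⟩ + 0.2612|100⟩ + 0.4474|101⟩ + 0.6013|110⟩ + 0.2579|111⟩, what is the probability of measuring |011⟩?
0.01656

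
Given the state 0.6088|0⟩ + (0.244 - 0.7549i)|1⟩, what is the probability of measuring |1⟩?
0.6294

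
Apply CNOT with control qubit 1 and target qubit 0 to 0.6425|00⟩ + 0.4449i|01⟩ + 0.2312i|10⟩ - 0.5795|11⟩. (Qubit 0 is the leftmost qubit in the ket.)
0.6425|00⟩ - 0.5795|01⟩ + 0.2312i|10⟩ + 0.4449i|11⟩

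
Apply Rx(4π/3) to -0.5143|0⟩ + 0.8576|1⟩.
(0.2572 - 0.7427i)|0⟩ + (-0.4288 + 0.4454i)|1⟩

Rx(4π/3) = [[cos(θ/2), −i·sin(θ/2)], [−i·sin(θ/2), cos(θ/2)]]; θ = 4π/3, cos(θ/2) ≈ -0.5, sin(θ/2) ≈ 0.866025.
With a = amp(|0⟩) = -0.5143 and b = amp(|1⟩) = 0.8576:
new amp(|0⟩) = (-0.5)·a + (-0.866025i)·b = (0.2572 - 0.7427i)
new amp(|1⟩) = (-0.866025i)·a + (-0.5)·b = (-0.4288 + 0.4454i)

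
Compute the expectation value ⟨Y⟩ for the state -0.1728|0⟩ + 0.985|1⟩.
0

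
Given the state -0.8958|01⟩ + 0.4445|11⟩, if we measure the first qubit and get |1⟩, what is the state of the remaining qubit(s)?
|1⟩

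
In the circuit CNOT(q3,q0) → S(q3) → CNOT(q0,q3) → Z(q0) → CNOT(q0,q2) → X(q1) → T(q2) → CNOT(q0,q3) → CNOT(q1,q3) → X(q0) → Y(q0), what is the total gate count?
11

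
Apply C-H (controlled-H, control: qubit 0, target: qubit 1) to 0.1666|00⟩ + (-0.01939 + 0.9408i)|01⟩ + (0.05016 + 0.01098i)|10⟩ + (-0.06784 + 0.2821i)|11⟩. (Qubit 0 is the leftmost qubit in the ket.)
0.1666|00⟩ + (-0.01939 + 0.9408i)|01⟩ + (-0.0125 + 0.2072i)|10⟩ + (0.08344 - 0.1917i)|11⟩

C-H leaves the control-|0⟩ kets |00⟩, |01⟩ unchanged and applies H to qubit 1 on the control-|1⟩ pair (|10⟩, |11⟩).
H = [[1/√2, 1/√2], [1/√2, -1/√2]].
With a = amp(|10⟩) = (0.05016 + 0.01098i) and b = amp(|11⟩) = (-0.06784 + 0.2821i):
new amp(|10⟩) = (1/√2)·a + (1/√2)·b = (-0.0125 + 0.2072i)
new amp(|11⟩) = (1/√2)·a + (-1/√2)·b = (0.08344 - 0.1917i)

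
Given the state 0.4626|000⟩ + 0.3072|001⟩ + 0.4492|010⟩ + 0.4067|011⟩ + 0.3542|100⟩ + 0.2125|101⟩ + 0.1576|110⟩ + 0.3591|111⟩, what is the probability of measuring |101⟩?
0.04516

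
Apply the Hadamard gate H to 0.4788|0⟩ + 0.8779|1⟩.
0.9593|0⟩ - 0.2822|1⟩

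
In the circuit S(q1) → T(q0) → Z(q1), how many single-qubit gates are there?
3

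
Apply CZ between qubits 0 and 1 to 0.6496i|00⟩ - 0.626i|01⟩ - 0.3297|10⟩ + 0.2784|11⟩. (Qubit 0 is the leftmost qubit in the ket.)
0.6496i|00⟩ - 0.626i|01⟩ - 0.3297|10⟩ - 0.2784|11⟩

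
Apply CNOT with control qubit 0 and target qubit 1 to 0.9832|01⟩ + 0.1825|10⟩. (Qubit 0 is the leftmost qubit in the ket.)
0.9832|01⟩ + 0.1825|11⟩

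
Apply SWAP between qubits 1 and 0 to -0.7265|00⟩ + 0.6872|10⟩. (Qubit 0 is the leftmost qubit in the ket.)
-0.7265|00⟩ + 0.6872|01⟩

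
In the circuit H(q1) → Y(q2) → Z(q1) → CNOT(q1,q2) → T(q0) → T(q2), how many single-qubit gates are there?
5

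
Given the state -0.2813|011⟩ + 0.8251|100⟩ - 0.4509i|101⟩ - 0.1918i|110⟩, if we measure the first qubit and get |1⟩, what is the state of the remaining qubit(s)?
0.8598|00⟩ - 0.4699i|01⟩ - 0.1999i|10⟩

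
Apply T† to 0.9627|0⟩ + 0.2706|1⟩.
0.9627|0⟩ + (0.1913 - 0.1913i)|1⟩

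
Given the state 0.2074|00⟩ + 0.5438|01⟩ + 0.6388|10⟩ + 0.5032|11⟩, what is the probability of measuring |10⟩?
0.4081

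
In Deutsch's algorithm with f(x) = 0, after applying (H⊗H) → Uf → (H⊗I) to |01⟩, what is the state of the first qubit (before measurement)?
|0⟩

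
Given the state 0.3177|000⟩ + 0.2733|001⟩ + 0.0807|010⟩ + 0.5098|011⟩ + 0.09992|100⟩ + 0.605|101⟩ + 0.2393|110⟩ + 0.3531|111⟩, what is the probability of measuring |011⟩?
0.2599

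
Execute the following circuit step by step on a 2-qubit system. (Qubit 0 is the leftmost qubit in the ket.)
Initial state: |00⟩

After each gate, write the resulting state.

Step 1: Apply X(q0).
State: |10⟩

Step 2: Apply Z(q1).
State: |10⟩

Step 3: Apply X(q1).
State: |11⟩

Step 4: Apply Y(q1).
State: -i|10⟩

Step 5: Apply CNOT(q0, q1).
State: -i|11⟩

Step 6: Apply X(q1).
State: -i|10⟩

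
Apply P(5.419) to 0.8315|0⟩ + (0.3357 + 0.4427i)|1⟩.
0.8315|0⟩ + (0.5547 + 0.03211i)|1⟩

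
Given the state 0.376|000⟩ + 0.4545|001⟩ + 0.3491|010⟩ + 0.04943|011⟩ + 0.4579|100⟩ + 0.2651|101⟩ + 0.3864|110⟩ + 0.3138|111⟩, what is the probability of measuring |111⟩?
0.09847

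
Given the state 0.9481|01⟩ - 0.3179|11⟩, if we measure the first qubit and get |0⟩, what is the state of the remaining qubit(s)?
|1⟩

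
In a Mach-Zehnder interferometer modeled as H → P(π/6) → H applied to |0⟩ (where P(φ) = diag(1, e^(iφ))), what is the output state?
(0.933 + 0.25i)|0⟩ + (0.06699 - 0.25i)|1⟩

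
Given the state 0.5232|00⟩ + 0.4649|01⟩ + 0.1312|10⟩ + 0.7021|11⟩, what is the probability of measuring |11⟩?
0.4929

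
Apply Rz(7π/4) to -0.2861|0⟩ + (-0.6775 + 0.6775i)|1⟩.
(0.2643 + 0.1095i)|0⟩ + (0.3667 - 0.8852i)|1⟩

Rz(7π/4) = [[e^(−iθ/2), 0], [0, e^(iθ/2)]] with e^(±iθ/2) = cos(θ/2) ± i·sin(θ/2); θ = 7π/4, cos(θ/2) ≈ -0.92388, sin(θ/2) ≈ 0.382683.
With a = amp(|0⟩) = -0.2861 and b = amp(|1⟩) = (-0.6775 + 0.6775i):
new amp(|0⟩) = (-0.92388 - 0.382683i)·a = (0.2643 + 0.1095i)
new amp(|1⟩) = (-0.92388 + 0.382683i)·b = (0.3667 - 0.8852i)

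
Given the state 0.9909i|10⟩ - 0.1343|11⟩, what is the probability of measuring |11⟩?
0.01804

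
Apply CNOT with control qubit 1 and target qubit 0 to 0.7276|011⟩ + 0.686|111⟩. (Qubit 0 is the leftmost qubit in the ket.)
0.686|011⟩ + 0.7276|111⟩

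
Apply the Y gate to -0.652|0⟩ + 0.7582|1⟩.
-0.7582i|0⟩ - 0.652i|1⟩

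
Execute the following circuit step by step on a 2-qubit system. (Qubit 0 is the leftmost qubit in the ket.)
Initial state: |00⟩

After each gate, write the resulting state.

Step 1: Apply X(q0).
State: |10⟩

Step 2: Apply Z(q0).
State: -|10⟩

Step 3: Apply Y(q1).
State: -i|11⟩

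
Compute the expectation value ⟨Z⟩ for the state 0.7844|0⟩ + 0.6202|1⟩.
0.2306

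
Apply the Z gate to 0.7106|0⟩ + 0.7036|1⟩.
0.7106|0⟩ - 0.7036|1⟩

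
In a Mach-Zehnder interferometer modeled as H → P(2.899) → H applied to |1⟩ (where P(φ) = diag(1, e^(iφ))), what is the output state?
(0.9854 - 0.1201i)|0⟩ + (0.01464 + 0.1201i)|1⟩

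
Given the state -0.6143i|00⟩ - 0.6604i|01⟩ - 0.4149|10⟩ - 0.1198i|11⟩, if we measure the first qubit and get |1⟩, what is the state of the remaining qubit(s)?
-0.9608|0⟩ - 0.2774i|1⟩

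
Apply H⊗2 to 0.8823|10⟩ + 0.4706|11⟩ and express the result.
0.6765|00⟩ + 0.2059|01⟩ - 0.6765|10⟩ - 0.2059|11⟩

H⊗2 gives amp(|y⟩) = (1/2) Σ_x (−1)^(x·y) amp(|x⟩), where x·y is the number of positions in which both x and y have a 1.
|00⟩: (0.8823 + 0.4706)/2 = 0.6765
|01⟩: (0.8823 - 0.4706)/2 = 0.2059
|10⟩: (-0.8823 - 0.4706)/2 = -0.6765
|11⟩: (-0.8823 + 0.4706)/2 = -0.2059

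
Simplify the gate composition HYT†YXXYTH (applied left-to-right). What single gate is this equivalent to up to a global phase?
Y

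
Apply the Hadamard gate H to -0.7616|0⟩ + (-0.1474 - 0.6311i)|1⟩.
(-0.6428 - 0.4463i)|0⟩ + (-0.4343 + 0.4463i)|1⟩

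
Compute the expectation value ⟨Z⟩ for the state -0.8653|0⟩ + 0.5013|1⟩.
0.4974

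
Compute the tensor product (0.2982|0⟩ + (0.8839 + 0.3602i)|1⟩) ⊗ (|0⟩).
0.2982|00⟩ + (0.8839 + 0.3602i)|10⟩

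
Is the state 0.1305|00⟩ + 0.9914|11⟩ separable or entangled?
Entangled

Writing the state as a|00⟩ + b|01⟩ + c|10⟩ + d|11⟩, it is a product state iff ad − bc = 0.
Here (a, b, c, d) = (0.1305, 0, 0, 0.9914): ad − bc = (0.1305)(0.9914) − (0)(0) = 0.1294 ≠ 0, so the state is entangled.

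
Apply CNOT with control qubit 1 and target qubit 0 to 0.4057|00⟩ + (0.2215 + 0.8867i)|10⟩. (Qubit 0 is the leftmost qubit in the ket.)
0.4057|00⟩ + (0.2215 + 0.8867i)|10⟩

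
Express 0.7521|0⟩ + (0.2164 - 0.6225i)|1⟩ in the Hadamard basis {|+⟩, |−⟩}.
(0.6848 - 0.4402i)|+⟩ + (0.3788 + 0.4402i)|−⟩

With |ψ⟩ = α|0⟩ + β|1⟩, the Hadamard-basis coefficients are ⟨+|ψ⟩ = (α + β)/√2 and ⟨−|ψ⟩ = (α − β)/√2.
Here α = 0.7521, β = (0.2164 - 0.6225i): (α + β)/√2 = (0.6848 - 0.4402i), (α − β)/√2 = (0.3788 + 0.4402i).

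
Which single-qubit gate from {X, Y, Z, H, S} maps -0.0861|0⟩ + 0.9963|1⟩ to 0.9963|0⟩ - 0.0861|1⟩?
X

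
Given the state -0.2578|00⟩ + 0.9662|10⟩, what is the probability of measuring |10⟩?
0.9335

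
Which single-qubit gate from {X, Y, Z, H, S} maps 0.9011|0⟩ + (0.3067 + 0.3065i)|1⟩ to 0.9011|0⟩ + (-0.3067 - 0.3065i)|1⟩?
Z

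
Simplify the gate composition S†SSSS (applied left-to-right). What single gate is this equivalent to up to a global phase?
S†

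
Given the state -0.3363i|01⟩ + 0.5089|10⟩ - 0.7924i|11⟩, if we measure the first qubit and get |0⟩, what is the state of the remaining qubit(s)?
-i|1⟩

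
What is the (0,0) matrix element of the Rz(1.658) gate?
(0.6756 - 0.7373i)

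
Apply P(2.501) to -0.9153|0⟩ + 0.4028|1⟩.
-0.9153|0⟩ + (-0.3229 + 0.2407i)|1⟩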